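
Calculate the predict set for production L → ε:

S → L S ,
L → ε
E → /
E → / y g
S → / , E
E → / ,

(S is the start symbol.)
PREDICT(L → ε) = (FIRST(RHS) \ {ε}) ∪ (FOLLOW(L) if ε ∈ FIRST(RHS), i.e. RHS ⇒* ε)
The right-hand side is ε (FIRST(ε) = { ε }), so the predict set is FOLLOW(L) = { '/' }
PREDICT(L → ε) = { '/' }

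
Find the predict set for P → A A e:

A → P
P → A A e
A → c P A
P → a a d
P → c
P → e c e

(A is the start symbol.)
PREDICT(P → A A e) = (FIRST(RHS) \ {ε}) ∪ (FOLLOW(P) if ε ∈ FIRST(RHS), i.e. RHS ⇒* ε)
FIRST(A) = { 'a', 'c', 'e' }
FIRST(A A e) = { 'a', 'c', 'e' }
ε ∉ FIRST(A A e), so FOLLOW(P) is not added.
PREDICT(P → A A e) = { 'a', 'c', 'e' }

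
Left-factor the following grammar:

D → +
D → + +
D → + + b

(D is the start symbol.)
Left-factoring transforms A → αβ₁ | αβ₂ into A → αA' and A' → β₁ | β₂
(α is the longest common prefix among the alternatives). Repeat until
no nonterminal has two alternatives with a common prefix.

Round 1: D has alternatives sharing prefix '+'. Introduce D': D → + D'
  Add: D' → ε
  Add: D' → +
  Add: D' → + b

Round 2: D' has alternatives sharing prefix '+'. Introduce D'': D' → + D''
  Add: D'' → ε
  Add: D'' → b

No remaining common prefixes — done.

Resulting grammar:
D → + D'
D' → ε
D' → + D''
D'' → ε
D'' → b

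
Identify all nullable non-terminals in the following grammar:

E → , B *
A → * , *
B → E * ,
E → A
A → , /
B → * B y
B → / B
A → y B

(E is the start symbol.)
None

A non-terminal is nullable if it can derive ε (the empty string): either it has an ε-production, or it has a production whose right-hand side consists entirely of nullable non-terminals.

There are no ε-productions, so no non-terminal can derive ε.
No non-terminals are nullable.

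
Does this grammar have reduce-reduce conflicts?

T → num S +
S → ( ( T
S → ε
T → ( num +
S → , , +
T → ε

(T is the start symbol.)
A reduce-reduce conflict occurs when an LR(0) state has two complete items [A → α .] and [B → β .] — both call for a reduction, and with no lookahead the parser cannot choose between them.

Augment with T' → T and build the canonical LR(0) collection (I0 = CLOSURE({[T' → . T]}), then GOTO on every symbol after a dot until no new states appear). It has 14 states:
  I0: { [T → . ( num +], [T → . num S +], [T → .], [T' → . T] }  — shift, reduce
  I1: { [T → ( . num +] }  — shift
  I2: { [T' → T .] }  — accept
  I3: { [S → . ( ( T], [S → . , , +], [S → .], [T → num . S +] }  — shift, reduce
  I4: { [S → ( . ( T] }  — shift
  I5: { [S → , . , +] }  — shift
  I6: { [T → num S . +] }  — shift
  I7: { [T → num S + .] }  — reduce
  I8: { [S → , , . +] }  — shift
  I9: { [S → , , + .] }  — reduce
  I10: { [S → ( ( . T], [T → . ( num +], [T → . num S +], [T → .] }  — shift, reduce
  I11: { [S → ( ( T .] }  — reduce
  I12: { [T → ( num . +] }  — shift
  I13: { [T → ( num + .] }  — reduce

No state contains more than one complete item.

Answer: No reduce-reduce conflicts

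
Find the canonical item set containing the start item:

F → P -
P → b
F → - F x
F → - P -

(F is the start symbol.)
First, augment the grammar with F' → F
I₀ = CLOSURE({ [F' → . F] }):
  [F' → . F] has the dot before F: add [F → . P -], [F → . - F x], [F → . - P -]
  [F → . P -] has the dot before P: add [P → . b]
No further items can be added.

I₀ = { [F → . - F x], [F → . - P -], [F → . P -], [F' → . F], [P → . b] }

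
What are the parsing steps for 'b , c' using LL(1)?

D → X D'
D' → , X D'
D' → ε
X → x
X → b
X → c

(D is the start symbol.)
LL(1) parsing maintains a stack (initially the start symbol over $) and the input. At each step: if the stack top is a terminal, match it against the current input token; if it is a non-terminal N, replace it with the RHS of M[N, lookahead] (the unique production whose predict set contains the lookahead).

Stack is shown with the top on the left.

Stack     Input    Action
-------------------------
D $       b , c $  output D → X D'
X D' $    b , c $  output X → b
b D' $    b , c $  match 'b'
D' $      , c $    output D' → , X D'
, X D' $  , c $    match ','
X D' $    c $      output X → c
c D' $    c $      match 'c'
D' $      $        output D' → ε
$         $        accept

The string is accepted.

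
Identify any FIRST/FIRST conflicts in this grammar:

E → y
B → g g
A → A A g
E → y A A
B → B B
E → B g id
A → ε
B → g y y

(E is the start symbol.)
Yes. E → y / E → y A A on { 'y' }; B → g g / B → B B on { 'g' }; B → g g / B → g y y on { 'g' }; B → B B / B → g y y on { 'g' }

FIRST sets of the non-terminals at (or reachable through a nullable prefix from) the front of some alternative:
  FIRST(B) = { 'g' }
  FIRST(A) = { 'g', ε }

Productions for E:
  E → y: FIRST = { 'y' }
  E → y A A: FIRST = { 'y' }
  E → B g id: FIRST = { 'g' }
Productions for B:
  B → g g: FIRST = { 'g' }
  B → B B: FIRST = { 'g' }
  B → g y y: FIRST = { 'g' }
Productions for A:
  A → A A g: FIRST = { 'g' }
  A → ε: FIRST = { ε }

Conflict for E: E → y and E → y A A
  Overlap: { 'y' }
Conflict for B: B → g g and B → B B
  Overlap: { 'g' }
Conflict for B: B → g g and B → g y y
  Overlap: { 'g' }
Conflict for B: B → B B and B → g y y
  Overlap: { 'g' }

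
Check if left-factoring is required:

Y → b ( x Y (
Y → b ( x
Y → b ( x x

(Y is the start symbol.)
Left-factoring is needed when two productions for the same non-terminal
share a common prefix on the right-hand side.

Productions for Y:
  Y → b ( x Y (
  Y → b ( x
  Y → b ( x x

Found common prefix 'b ( x' in productions for Y

Answer: Yes, Y has productions with common prefix 'b ( x'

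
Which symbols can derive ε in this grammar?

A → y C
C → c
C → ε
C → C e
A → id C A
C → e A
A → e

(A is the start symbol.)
ε-productions: C → ε
So C is immediately nullable.
No further non-terminal can be added: every production for the remaining non-terminals contains a terminal or a non-nullable non-terminal.
Nullable = { 'C' }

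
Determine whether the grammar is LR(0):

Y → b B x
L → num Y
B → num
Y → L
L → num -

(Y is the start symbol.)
Yes, the grammar is LR(0)

A grammar is LR(0) if no state in the canonical LR(0) collection has:
  - both a shift item (dot before a terminal) and a complete item (shift-reduce conflict), or
  - two or more complete items (reduce-reduce conflict; the accept item [Y' → Y .] counts as a complete item here).

Augment with Y' → Y and build the canonical LR(0) collection (I0 = CLOSURE({[Y' → . Y]}), then GOTO on every symbol after a dot until no new states appear). It has 10 states:
  I0: { [L → . num -], [L → . num Y], [Y → . L], [Y → . b B x], [Y' → . Y] }  — shift
  I1: { [Y → L .] }  — reduce
  I2: { [Y' → Y .] }  — accept
  I3: { [B → . num], [Y → b . B x] }  — shift
  I4: { [L → . num -], [L → . num Y], [L → num . -], [L → num . Y], [Y → . L], [Y → . b B x] }  — shift
  I5: { [L → num - .] }  — reduce
  I6: { [L → num Y .] }  — reduce
  I7: { [Y → b B . x] }  — shift
  I8: { [B → num .] }  — reduce
  I9: { [Y → b B x .] }  — reduce

Every state is either a pure shift/goto state or contains exactly one complete item and nothing to shift — no conflicts. The grammar is LR(0).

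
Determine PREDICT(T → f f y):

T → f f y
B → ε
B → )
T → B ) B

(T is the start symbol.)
PREDICT(T → f f y) = (FIRST(RHS) \ {ε}) ∪ (FOLLOW(T) if ε ∈ FIRST(RHS), i.e. RHS ⇒* ε)
FIRST(f f y) = { 'f' }
ε ∉ FIRST(f f y), so FOLLOW(T) is not added.
PREDICT(T → f f y) = { 'f' }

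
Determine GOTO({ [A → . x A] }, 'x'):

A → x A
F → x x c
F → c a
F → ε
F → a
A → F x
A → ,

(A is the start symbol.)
GOTO(I, 'x') = CLOSURE({ [A → αX.β] : [A → α.Xβ] ∈ I, X = 'x' })

Items with dot before 'x', with the dot advanced:
  [A → . x A] → [A → x . A]
Closure of the advanced items:
  [A → x . A] has the dot before A: add [A → . x A], [A → . F x], [A → . ,]
  [A → . F x] has the dot before F: add [F → . x x c], [F → . c a], [F → .], [F → . a]

GOTO = { [A → . ,], [A → . F x], [A → . x A], [A → x . A], [F → . a], [F → . c a], [F → . x x c], [F → .] }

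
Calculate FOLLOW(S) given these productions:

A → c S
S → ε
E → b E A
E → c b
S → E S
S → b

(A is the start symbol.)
In A → c S: S is at the end, add FOLLOW(A)
In S → E S: S is at the end; this adds FOLLOW(S) to itself — nothing new

The FOLLOW sets referred to above (computed the same way, to a fixed point):
  FOLLOW(A) = { $, 'b', 'c' }

Taking the union: FOLLOW(S) = { $, 'b', 'c' }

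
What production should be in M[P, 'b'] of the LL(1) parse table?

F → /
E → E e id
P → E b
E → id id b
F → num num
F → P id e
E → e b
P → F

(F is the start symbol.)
To find M[P, 'b'], we find productions for P where 'b' is in the predict set (PREDICT(N → α) = (FIRST(α) \ {ε}) ∪ (FOLLOW(N) if α ⇒* ε)).

Relevant sets:
  FIRST(E) = { 'e', 'id' }
  FIRST(F) = { '/', 'e', 'id', 'num' }

P → E b: PREDICT = { 'e', 'id' }
P → F: PREDICT = { '/', 'e', 'id', 'num' }

M[P, 'b'] is empty (no production applies)

Answer: Empty (error entry)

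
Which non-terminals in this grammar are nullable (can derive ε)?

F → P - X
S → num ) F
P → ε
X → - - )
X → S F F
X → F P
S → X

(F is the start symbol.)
{ 'P' }

ε-productions: P → ε
So P is immediately nullable.
No further non-terminal can be added: every production for the remaining non-terminals contains a terminal or a non-nullable non-terminal.
Nullable = { 'P' }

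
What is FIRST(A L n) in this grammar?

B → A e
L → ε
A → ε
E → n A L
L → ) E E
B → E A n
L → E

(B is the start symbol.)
FIRST sets of the non-terminals involved (from the grammar, by fixed-point iteration):
  FIRST(A) = { ε }
  FIRST(L) = { ')', 'n', ε }

To compute FIRST(A L n), process the symbols left to right:
Symbol A is a non-terminal. Add FIRST(A) \ {ε} = { }
A is nullable (ε ∈ FIRST(A)), continue to the next symbol.
Symbol L is a non-terminal. Add FIRST(L) \ {ε} = { ')', 'n' }
L is nullable (ε ∈ FIRST(L)), continue to the next symbol.
Symbol n is a terminal. Add 'n' and stop.
FIRST(A L n) = { ')', 'n' }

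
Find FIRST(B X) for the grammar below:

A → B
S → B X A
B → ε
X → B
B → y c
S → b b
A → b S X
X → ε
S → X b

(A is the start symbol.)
{ 'y', ε }

FIRST sets of the non-terminals involved (from the grammar, by fixed-point iteration):
  FIRST(B) = { 'y', ε }
  FIRST(X) = { 'y', ε }

To compute FIRST(B X), process the symbols left to right:
Symbol B is a non-terminal. Add FIRST(B) \ {ε} = { 'y' }
B is nullable (ε ∈ FIRST(B)), continue to the next symbol.
Symbol X is a non-terminal. Add FIRST(X) \ {ε} = { 'y' }
X is nullable (ε ∈ FIRST(X)), continue to the next symbol.
All symbols are nullable, so ε is in the result.
FIRST(B X) = { 'y', ε }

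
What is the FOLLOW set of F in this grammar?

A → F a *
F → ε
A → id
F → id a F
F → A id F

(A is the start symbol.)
{ 'a' }

To compute FOLLOW(F), find every occurrence of F on a right-hand side N → α F β: add FIRST(β) \ {ε}, and if β is empty or nullable also add FOLLOW(N). Iterate to a fixed point.

In A → F a *: F is followed by a '*', add FIRST(a '*') \ {ε} = { 'a' }
In F → id a F: F is at the end; this adds FOLLOW(F) to itself — nothing new
In F → A id F: F is at the end; this adds FOLLOW(F) to itself — nothing new

Taking the union: FOLLOW(F) = { 'a' }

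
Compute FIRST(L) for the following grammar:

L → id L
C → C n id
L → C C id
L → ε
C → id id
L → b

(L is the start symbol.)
{ 'b', 'id', ε }

FIRST sets of the other non-terminals involved (by the same procedure, iterated to a fixed point):
  FIRST(C) = { 'id' }

From L → id L:
  - id is a terminal: add 'id' and stop
From L → C C id:
  - C is a non-terminal: add FIRST(C) \ {ε} = { 'id' }
    C is not nullable, so stop
From L → ε:
  - ε-production, so ε ∈ FIRST(L)
From L → b:
  - b is a terminal: add 'b' and stop

Collecting: FIRST(L) = { 'b', 'id', ε }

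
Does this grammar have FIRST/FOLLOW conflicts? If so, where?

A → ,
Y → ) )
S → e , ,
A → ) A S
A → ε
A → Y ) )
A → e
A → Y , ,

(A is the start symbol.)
A FIRST/FOLLOW conflict occurs when a non-terminal N has a nullable alternative N → β (β ⇒* ε) and another alternative N → α with FIRST(α) ∩ FOLLOW(N) ≠ ∅: on such a lookahead the parser cannot decide between expanding α and letting N vanish via β.

Nullable non-terminals: A.
FIRST sets used below: FIRST(Y) = { ')' }

A: nullable alternative(s) A → ε; FOLLOW(A) = { $, 'e' }
  A → ,: FIRST \ {ε} = { ',' } — disjoint from FOLLOW(A)
  A → ) A S: FIRST \ {ε} = { ')' } — disjoint from FOLLOW(A)
  A → ε: FIRST \ {ε} = { } — this is the only nullable alternative, skip
  A → Y ) ): FIRST \ {ε} = { ')' } — disjoint from FOLLOW(A)
  A → e: FIRST \ {ε} = { 'e' } — overlaps FOLLOW(A) on { 'e' }: CONFLICT
  A → Y , ,: FIRST \ {ε} = { ')' } — disjoint from FOLLOW(A)

S, Y have no nullable alternative, so no FIRST/FOLLOW check is needed there.

So the grammar has 1 FIRST/FOLLOW conflict (marked CONFLICT above).

Answer: Yes. A → e with FOLLOW(A) on { 'e' }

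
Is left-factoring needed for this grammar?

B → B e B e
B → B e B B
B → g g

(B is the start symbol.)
Left-factoring is needed when two productions for the same non-terminal
share a common prefix on the right-hand side.

Productions for B:
  B → B e B e
  B → B e B B
  B → g g

Found common prefix 'B e B' in productions for B

Answer: Yes, B has productions with common prefix 'B e B'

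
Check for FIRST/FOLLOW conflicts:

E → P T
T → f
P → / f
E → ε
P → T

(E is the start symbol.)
A FIRST/FOLLOW conflict occurs when a non-terminal N has a nullable alternative N → β (β ⇒* ε) and another alternative N → α with FIRST(α) ∩ FOLLOW(N) ≠ ∅: on such a lookahead the parser cannot decide between expanding α and letting N vanish via β.

Nullable non-terminals: E.
FIRST sets used below: FIRST(P) = { '/', 'f' }

E: nullable alternative(s) E → ε; FOLLOW(E) = { $ }
  E → P T: FIRST \ {ε} = { '/', 'f' } — disjoint from FOLLOW(E)
  E → ε: FIRST \ {ε} = { } — this is the only nullable alternative, skip

P, T have no nullable alternative, so no FIRST/FOLLOW check is needed there.

No FIRST/FOLLOW conflicts found.

Answer: No FIRST/FOLLOW conflicts.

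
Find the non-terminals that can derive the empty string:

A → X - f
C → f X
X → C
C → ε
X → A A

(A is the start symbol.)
ε-productions: C → ε
So C is immediately nullable.
X → C: every symbol on the right is nullable, so X is nullable too.
No further non-terminal can be added: every production for the remaining non-terminals contains a terminal or a non-nullable non-terminal.
Nullable = { 'C', 'X' }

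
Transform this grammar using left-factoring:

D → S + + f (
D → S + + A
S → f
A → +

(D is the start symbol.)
Left-factoring transforms A → αβ₁ | αβ₂ into A → αA' and A' → β₁ | β₂
(α is the longest common prefix among the alternatives). Repeat until
no nonterminal has two alternatives with a common prefix.

Round 1: D has alternatives sharing prefix 'S + +'. Introduce D': D → S + + D'
  Add: D' → f (
  Add: D' → A

No remaining common prefixes — done.

Resulting grammar:
D → S + + D'
D' → f (
D' → A
S → f
A → +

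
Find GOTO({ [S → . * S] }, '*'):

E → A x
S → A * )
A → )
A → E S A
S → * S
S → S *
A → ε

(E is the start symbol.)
GOTO(I, '*') = CLOSURE({ [A → αX.β] : [A → α.Xβ] ∈ I, X = '*' })

Items with dot before '*', with the dot advanced:
  [S → . * S] → [S → * . S]
Closure of the advanced items:
  [S → * . S] has the dot before S: add [S → . A * )], [S → . * S], [S → . S *]
  [S → . A * )] has the dot before A: add [A → . )], [A → . E S A], [A → .]
  [A → . E S A] has the dot before E: add [E → . A x]

GOTO = { [A → . )], [A → . E S A], [A → .], [E → . A x], [S → * . S], [S → . * S], [S → . A * )], [S → . S *] }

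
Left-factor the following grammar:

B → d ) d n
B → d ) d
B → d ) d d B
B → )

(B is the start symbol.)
Left-factoring transforms A → αβ₁ | αβ₂ into A → αA' and A' → β₁ | β₂
(α is the longest common prefix among the alternatives). Repeat until
no nonterminal has two alternatives with a common prefix.

Round 1: B has alternatives sharing prefix 'd ) d'. Introduce B': B → d ) d B'
  Add: B' → n
  Add: B' → ε
  Add: B' → d B

No remaining common prefixes — done.

Resulting grammar:
B → d ) d B'
B' → n
B' → ε
B' → d B
B → )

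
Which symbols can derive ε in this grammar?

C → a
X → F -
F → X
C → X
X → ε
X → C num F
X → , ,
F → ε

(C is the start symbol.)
A non-terminal is nullable if it can derive ε (the empty string): either it has an ε-production, or it has a production whose right-hand side consists entirely of nullable non-terminals.

ε-productions: X → ε, F → ε
So X, F are immediately nullable.
C → X: every symbol on the right is nullable, so C is nullable too.
Every non-terminal is now nullable.
Nullable = { 'C', 'F', 'X' }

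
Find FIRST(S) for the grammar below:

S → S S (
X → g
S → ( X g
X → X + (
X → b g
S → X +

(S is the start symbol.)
{ '(', 'b', 'g' }

FIRST sets of the other non-terminals involved (by the same procedure, iterated to a fixed point):
  FIRST(X) = { 'b', 'g' }

From S → S S (:
  - S is the symbol being defined: contributes nothing new
    S is not nullable, so stop
From S → ( X g:
  - '(' is a terminal: add '(' and stop
From S → X +:
  - X is a non-terminal: add FIRST(X) \ {ε} = { 'b', 'g' }
    X is not nullable, so stop

Collecting: FIRST(S) = { '(', 'b', 'g' }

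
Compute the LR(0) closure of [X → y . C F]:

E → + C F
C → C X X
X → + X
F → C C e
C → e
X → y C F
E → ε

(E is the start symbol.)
{ [C → . C X X], [C → . e], [X → y . C F] }

To compute CLOSURE, for each item [A → α.Bβ] where B is a non-terminal, add [B → .γ] for all productions B → γ; repeat for the newly added items until nothing changes.

Start with: [X → y . C F]
  [X → y . C F] has the dot before C: add [C → . C X X], [C → . e]
No further items can be added.

CLOSURE = { [C → . C X X], [C → . e], [X → y . C F] }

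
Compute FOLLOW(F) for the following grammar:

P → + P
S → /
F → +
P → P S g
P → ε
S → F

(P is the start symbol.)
To compute FOLLOW(F), find every occurrence of F on a right-hand side N → α F β: add FIRST(β) \ {ε}, and if β is empty or nullable also add FOLLOW(N). Iterate to a fixed point.

In S → F: F is at the end, add FOLLOW(S)

The FOLLOW sets referred to above (computed the same way, to a fixed point):
  FOLLOW(S) = { 'g' }

Taking the union: FOLLOW(F) = { 'g' }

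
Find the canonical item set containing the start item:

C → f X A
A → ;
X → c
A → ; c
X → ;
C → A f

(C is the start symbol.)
{ [A → . ; c], [A → . ;], [C → . A f], [C → . f X A], [C' → . C] }

First, augment the grammar with C' → C
I₀ = CLOSURE({ [C' → . C] }):
  [C' → . C] has the dot before C: add [C → . f X A], [C → . A f]
  [C → . A f] has the dot before A: add [A → . ;], [A → . ; c]
No further items can be added.

I₀ = { [A → . ; c], [A → . ;], [C → . A f], [C → . f X A], [C' → . C] }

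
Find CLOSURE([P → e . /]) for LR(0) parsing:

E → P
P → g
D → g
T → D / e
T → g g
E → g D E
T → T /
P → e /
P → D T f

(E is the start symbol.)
{ [P → e . /] }

To compute CLOSURE, for each item [A → α.Bβ] where B is a non-terminal, add [B → .γ] for all productions B → γ; repeat for the newly added items until nothing changes.

Start with: [P → e . /]
The dot precedes the terminal '/', so nothing is added.

CLOSURE = { [P → e . /] }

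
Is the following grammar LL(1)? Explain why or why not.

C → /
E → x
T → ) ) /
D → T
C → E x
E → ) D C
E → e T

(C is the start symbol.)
Yes, the grammar is LL(1).

Relevant sets:
  FIRST(E) = { ')', 'e', 'x' }

For C:
  PREDICT(C → '/') = { '/' }
  PREDICT(C → E x) = { ')', 'e', 'x' }
For E:
  PREDICT(E → x) = { 'x' }
  PREDICT(E → ')' D C) = { ')' }
  PREDICT(E → e T) = { 'e' }
T, D have a single production, so nothing to check there.

All predict sets are disjoint. The grammar IS LL(1).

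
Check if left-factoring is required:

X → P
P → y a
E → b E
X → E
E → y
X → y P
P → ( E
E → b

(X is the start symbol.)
Left-factoring is needed when two productions for the same non-terminal
share a common prefix on the right-hand side.

Productions for X:
  X → P
  X → E
  X → y P
Productions for P:
  P → y a
  P → ( E
Productions for E:
  E → b E
  E → y
  E → b

Found common prefix 'b' in productions for E

Answer: Yes, E has productions with common prefix 'b'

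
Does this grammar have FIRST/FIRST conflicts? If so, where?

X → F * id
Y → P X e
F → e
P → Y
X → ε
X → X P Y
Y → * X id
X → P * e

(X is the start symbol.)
Yes. X → F '*' id / X → X P Y on { 'e' }; X → X P Y / X → P '*' e on { '*' }; Y → P X e / Y → '*' X id on { '*' }

FIRST sets of the non-terminals at (or reachable through a nullable prefix from) the front of some alternative:
  FIRST(F) = { 'e' }
  FIRST(X) = { '*', 'e', ε }
  FIRST(P) = { '*' }

Productions for X:
  X → F * id: FIRST = { 'e' }
  X → ε: FIRST = { ε }
  X → X P Y: FIRST = { '*', 'e' }
  X → P * e: FIRST = { '*' }
Productions for Y:
  Y → P X e: FIRST = { '*' }
  Y → * X id: FIRST = { '*' }
F, P have only one production, so no FIRST/FIRST conflict is possible there.

Conflict for X: X → F * id and X → X P Y
  Overlap: { 'e' }
Conflict for X: X → X P Y and X → P * e
  Overlap: { '*' }
Conflict for Y: Y → P X e and Y → * X id
  Overlap: { '*' }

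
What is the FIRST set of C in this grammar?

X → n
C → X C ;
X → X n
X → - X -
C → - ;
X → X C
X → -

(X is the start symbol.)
To compute FIRST(C), examine every production with C on the left-hand side, reading each right-hand side left to right until a non-nullable symbol is reached.

FIRST sets of the other non-terminals involved (by the same procedure, iterated to a fixed point):
  FIRST(X) = { '-', 'n' }

From C → X C ;:
  - X is a non-terminal: add FIRST(X) \ {ε} = { '-', 'n' }
    X is not nullable, so stop
From C → - ;:
  - '-' is a terminal: add '-' and stop

Collecting: FIRST(C) = { '-', 'n' }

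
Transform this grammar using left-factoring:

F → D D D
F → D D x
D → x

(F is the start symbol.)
Left-factoring transforms A → αβ₁ | αβ₂ into A → αA' and A' → β₁ | β₂
(α is the longest common prefix among the alternatives). Repeat until
no nonterminal has two alternatives with a common prefix.

Round 1: F has alternatives sharing prefix 'D D'. Introduce F': F → D D F'
  Add: F' → D
  Add: F' → x

No remaining common prefixes — done.

Resulting grammar:
F → D D F'
F' → D
F' → x
D → x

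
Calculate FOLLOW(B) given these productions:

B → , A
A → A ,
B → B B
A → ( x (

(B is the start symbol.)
{ $, ',' }

To compute FOLLOW(B), find every occurrence of B on a right-hand side N → α B β: add FIRST(β) \ {ε}, and if β is empty or nullable also add FOLLOW(N). Iterate to a fixed point.

B is the start symbol, so $ ∈ FOLLOW(B).
In B → B B: B is followed by B, add FIRST(B) \ {ε} = { ',' }
In B → B B: B is at the end; this adds FOLLOW(B) to itself — nothing new

Taking the union: FOLLOW(B) = { $, ',' }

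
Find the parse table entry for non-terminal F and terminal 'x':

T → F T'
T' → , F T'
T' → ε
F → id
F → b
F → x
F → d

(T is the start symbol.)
F → x

To find M[F, 'x'], we find productions for F where 'x' is in the predict set (PREDICT(N → α) = (FIRST(α) \ {ε}) ∪ (FOLLOW(N) if α ⇒* ε)).

F → id: PREDICT = { 'id' }
F → b: PREDICT = { 'b' }
F → x: PREDICT = { 'x' }
  'x' is in predict set, so this production goes in M[F, 'x']
F → d: PREDICT = { 'd' }

M[F, 'x'] = F → x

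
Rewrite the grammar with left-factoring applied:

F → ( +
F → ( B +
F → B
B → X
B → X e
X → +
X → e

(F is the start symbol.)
Left-factoring transforms A → αβ₁ | αβ₂ into A → αA' and A' → β₁ | β₂
(α is the longest common prefix among the alternatives). Repeat until
no nonterminal has two alternatives with a common prefix.

Round 1: F has alternatives sharing prefix '('. Introduce F': F → ( F'
  Add: F' → +
  Add: F' → B +

Round 2: B has alternatives sharing prefix 'X'. Introduce B': B → X B'
  Add: B' → ε
  Add: B' → e

No remaining common prefixes — done.

Resulting grammar:
F → ( F'
F' → +
F' → B +
F → B
B → X B'
B' → ε
B' → e
X → +
X → e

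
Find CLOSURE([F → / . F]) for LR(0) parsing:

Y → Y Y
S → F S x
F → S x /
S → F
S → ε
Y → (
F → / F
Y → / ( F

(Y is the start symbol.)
{ [F → . / F], [F → . S x /], [F → / . F], [S → . F S x], [S → . F], [S → .] }

To compute CLOSURE, for each item [A → α.Bβ] where B is a non-terminal, add [B → .γ] for all productions B → γ; repeat for the newly added items until nothing changes.

Start with: [F → / . F]
  [F → / . F] has the dot before F: add [F → . S x /], [F → . / F]
  [F → . S x /] has the dot before S: add [S → . F S x], [S → . F], [S → .]
No further items can be added.

CLOSURE = { [F → . / F], [F → . S x /], [F → / . F], [S → . F S x], [S → . F], [S → .] }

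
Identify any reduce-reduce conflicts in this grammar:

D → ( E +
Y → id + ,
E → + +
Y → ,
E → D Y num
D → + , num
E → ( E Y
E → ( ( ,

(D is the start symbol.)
A reduce-reduce conflict occurs when an LR(0) state has two complete items [A → α .] and [B → β .] — both call for a reduction, and with no lookahead the parser cannot choose between them.

Augment with D' → D and build the canonical LR(0) collection (I0 = CLOSURE({[D' → . D]}), then GOTO on every symbol after a dot until no new states appear). It has 22 states:
  I0: { [D → . ( E +], [D → . + , num], [D' → . D] }  — shift
  I1: { [D → ( . E +], [D → . ( E +], [D → . + , num], [E → . ( ( ,], [E → . ( E Y], [E → . + +], [E → . D Y num] }  — shift
  I2: { [D → + . , num] }  — shift
  I3: { [D' → D .] }  — accept
  I4: { [D → + , . num] }  — shift
  I5: { [D → + , num .] }  — reduce
  I6: { [D → ( . E +], [D → . ( E +], [D → . + , num], [E → ( . ( ,], [E → ( . E Y], [E → . ( ( ,], [E → . ( E Y], [E → . + +], [E → . D Y num] }  — shift
  I7: { [D → + . , num], [E → + . +] }  — shift
  I8: { [E → D . Y num], [Y → . ,], [Y → . id + ,] }  — shift
  I9: { [D → ( E . +] }  — shift
  I10: { [D → ( E + .] }  — reduce
  I11: { [Y → , .] }  — reduce
  I12: { [E → D Y . num] }  — shift
  I13: { [Y → id . + ,] }  — shift
  I14: { [Y → id + . ,] }  — shift
  I15: { [Y → id + , .] }  — reduce
  I16: { [E → D Y num .] }  — reduce
  I17: { [E → + + .] }  — reduce
  I18: { [D → ( . E +], [D → . ( E +], [D → . + , num], [E → ( ( . ,], [E → ( . ( ,], [E → ( . E Y], [E → . ( ( ,], [E → . ( E Y], [E → . + +], [E → . D Y num] }  — shift
  I19: { [D → ( E . +], [E → ( E . Y], [Y → . ,], [Y → . id + ,] }  — shift
  I20: { [E → ( E Y .] }  — reduce
  I21: { [E → ( ( , .] }  — reduce

No state contains more than one complete item.

Answer: No reduce-reduce conflicts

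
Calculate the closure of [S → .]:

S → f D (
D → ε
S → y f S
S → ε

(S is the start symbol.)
To compute CLOSURE, for each item [A → α.Bβ] where B is a non-terminal, add [B → .γ] for all productions B → γ; repeat for the newly added items until nothing changes.

Start with: [S → .]
The dot is at the end, so nothing is added.

CLOSURE = { [S → .] }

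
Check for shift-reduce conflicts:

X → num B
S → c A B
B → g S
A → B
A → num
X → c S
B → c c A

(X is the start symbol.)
Augment with X' → X and build the canonical LR(0) collection (I0 = CLOSURE({[X' → . X]}), then GOTO on every symbol after a dot until no new states appear). It has 16 states:
  I0: { [X → . c S], [X → . num B], [X' → . X] }  — shift
  I1: { [X' → X .] }  — accept
  I2: { [S → . c A B], [X → c . S] }  — shift
  I3: { [B → . c c A], [B → . g S], [X → num . B] }  — shift
  I4: { [X → num B .] }  — reduce
  I5: { [B → c . c A] }  — shift
  I6: { [B → g . S], [S → . c A B] }  — shift
  I7: { [B → g S .] }  — reduce
  I8: { [A → . B], [A → . num], [B → . c c A], [B → . g S], [S → c . A B] }  — shift
  I9: { [B → . c c A], [B → . g S], [S → c A . B] }  — shift
  I10: { [A → B .] }  — reduce
  I11: { [A → num .] }  — reduce
  I12: { [S → c A B .] }  — reduce
  I13: { [A → . B], [A → . num], [B → . c c A], [B → . g S], [B → c c . A] }  — shift
  I14: { [B → c c A .] }  — reduce
  I15: { [X → c S .] }  — reduce

No state contains both a complete item and a shift item.

Answer: No shift-reduce conflicts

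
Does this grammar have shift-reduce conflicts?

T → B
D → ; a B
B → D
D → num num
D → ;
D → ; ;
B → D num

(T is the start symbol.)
A shift-reduce conflict occurs when an LR(0) state has both:
  - a complete (reduce) item [A → α .] (dot at the end), and
  - a shift item [B → β . c γ] (dot before a terminal).

Augment with T' → T and build the canonical LR(0) collection (I0 = CLOSURE({[T' → . T]}), then GOTO on every symbol after a dot until no new states appear). It has 11 states:
  I0: { [B → . D num], [B → . D], [D → . ; ;], [D → . ; a B], [D → . ;], [D → . num num], [T → . B], [T' → . T] }  — shift
  I1: { [D → ; . ;], [D → ; . a B], [D → ; .] }  — shift, reduce
  I2: { [T → B .] }  — reduce
  I3: { [B → D . num], [B → D .] }  — shift, reduce
  I4: { [T' → T .] }  — accept
  I5: { [D → num . num] }  — shift
  I6: { [D → num num .] }  — reduce
  I7: { [B → D num .] }  — reduce
  I8: { [D → ; ; .] }  — reduce
  I9: { [B → . D num], [B → . D], [D → . ; ;], [D → . ; a B], [D → . ;], [D → . num num], [D → ; a . B] }  — shift
  I10: { [D → ; a B .] }  — reduce

I1 contains reduce item [D → ; .] and shift items [D → ; . ;], [D → ; . a B] — shift-reduce conflict.
I3 contains reduce item [B → D .] and shift item [B → D . num] — shift-reduce conflict.

Answer: Yes — I1: [D → ; .] vs [D → ; . ;]; I3: [B → D .] vs [B → D . num]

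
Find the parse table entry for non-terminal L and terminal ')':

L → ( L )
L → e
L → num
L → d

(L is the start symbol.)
Empty (error entry)

To find M[L, ')'], we find productions for L where ')' is in the predict set (PREDICT(N → α) = (FIRST(α) \ {ε}) ∪ (FOLLOW(N) if α ⇒* ε)).

L → ( L ): PREDICT = { '(' }
L → e: PREDICT = { 'e' }
L → num: PREDICT = { 'num' }
L → d: PREDICT = { 'd' }

M[L, ')'] is empty (no production applies)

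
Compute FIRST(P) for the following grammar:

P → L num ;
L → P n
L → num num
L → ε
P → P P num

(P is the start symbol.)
FIRST sets of the other non-terminals involved (by the same procedure, iterated to a fixed point):
  FIRST(L) = { 'num', ε }

From P → L num ;:
  - L is a non-terminal: add FIRST(L) \ {ε} = { 'num' }
    L is nullable, so continue to the next symbol
  - num is a terminal: add 'num' and stop
From P → P P num:
  - P is the symbol being defined: contributes nothing new
    P is not nullable, so stop

Collecting: FIRST(P) = { 'num' }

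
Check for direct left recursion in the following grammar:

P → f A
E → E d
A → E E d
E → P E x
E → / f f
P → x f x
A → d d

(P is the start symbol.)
Direct left recursion occurs when N → N α for some non-terminal N (the right-hand side begins with the left-hand side itself).

P → f A: starts with f
E → E d: LEFT RECURSIVE (starts with E)
A → E E d: starts with E
E → P E x: starts with P
E → / f f: starts with '/'
P → x f x: starts with x
A → d d: starts with d

The grammar has direct left recursion on: E.

Answer: Yes, E is left-recursive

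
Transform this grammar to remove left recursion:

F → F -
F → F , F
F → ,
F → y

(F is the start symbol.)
F is directly left-recursive. The standard transformation for
  A → A α₁ | ... | A α_m | β₁ | ... | β_n
is
  A  → β₁ A' | ... | β_n A'
  A' → α₁ A' | ... | α_m A' | ε

F → , becomes F → , F'
F → y becomes F → y F'
F → F - becomes F' → - F'
F → F , F becomes F' → , F F'
Add F' → ε

Resulting grammar:
F → , F'
F → y F'
F' → - F'
F' → , F F'
F' → ε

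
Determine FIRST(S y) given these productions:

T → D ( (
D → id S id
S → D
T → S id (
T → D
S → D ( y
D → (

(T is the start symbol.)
{ '(', 'id' }

FIRST sets of the non-terminals involved (from the grammar, by fixed-point iteration):
  FIRST(S) = { '(', 'id' }

To compute FIRST(S y), process the symbols left to right:
Symbol S is a non-terminal. Add FIRST(S) \ {ε} = { '(', 'id' }
S is not nullable (ε ∉ FIRST(S)), so stop here.
FIRST(S y) = { '(', 'id' }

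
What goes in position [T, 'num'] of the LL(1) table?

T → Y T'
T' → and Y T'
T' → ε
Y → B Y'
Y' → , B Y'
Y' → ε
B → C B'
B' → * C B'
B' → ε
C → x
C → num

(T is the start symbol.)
To find M[T, 'num'], we find productions for T where 'num' is in the predict set (PREDICT(N → α) = (FIRST(α) \ {ε}) ∪ (FOLLOW(N) if α ⇒* ε)).

Relevant sets:
  FIRST(Y) = { 'num', 'x' }

T → Y T': PREDICT = { 'num', 'x' }
  'num' is in predict set, so this production goes in M[T, 'num']

M[T, 'num'] = T → Y T'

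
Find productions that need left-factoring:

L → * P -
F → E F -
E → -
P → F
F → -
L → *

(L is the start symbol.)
Left-factoring is needed when two productions for the same non-terminal
share a common prefix on the right-hand side.

Productions for L:
  L → * P -
  L → *
Productions for F:
  F → E F -
  F → -

Found common prefix '*' in productions for L

Answer: Yes, L has productions with common prefix '*'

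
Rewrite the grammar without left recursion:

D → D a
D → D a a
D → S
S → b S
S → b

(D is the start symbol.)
D is directly left-recursive. The standard transformation for
  A → A α₁ | ... | A α_m | β₁ | ... | β_n
is
  A  → β₁ A' | ... | β_n A'
  A' → α₁ A' | ... | α_m A' | ε

D → S becomes D → S D'
D → D a becomes D' → a D'
D → D a a becomes D' → a a D'
Add D' → ε

Productions for other non-terminals are unchanged:
  S → b S
  S → b

Resulting grammar:
D → S D'
D' → a D'
D' → a a D'
D' → ε
S → b S
S → b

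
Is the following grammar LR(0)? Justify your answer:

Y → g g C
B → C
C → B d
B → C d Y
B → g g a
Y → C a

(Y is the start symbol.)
A grammar is LR(0) if no state in the canonical LR(0) collection has:
  - both a shift item (dot before a terminal) and a complete item (shift-reduce conflict), or
  - two or more complete items (reduce-reduce conflict; the accept item [Y' → Y .] counts as a complete item here).

Augment with Y' → Y and build the canonical LR(0) collection (I0 = CLOSURE({[Y' → . Y]}), then GOTO on every symbol after a dot until no new states appear). It has 14 states:
  I0: { [B → . C d Y], [B → . C], [B → . g g a], [C → . B d], [Y → . C a], [Y → . g g C], [Y' → . Y] }  — shift
  I1: { [C → B . d] }  — shift
  I2: { [B → C . d Y], [B → C .], [Y → C . a] }  — shift, reduce
  I3: { [Y' → Y .] }  — accept
  I4: { [B → g . g a], [Y → g . g C] }  — shift
  I5: { [B → . C d Y], [B → . C], [B → . g g a], [B → g g . a], [C → . B d], [Y → g g . C] }  — shift
  I6: { [B → C . d Y], [B → C .], [Y → g g C .] }  — shift, 2 reduces
  I7: { [B → g g a .] }  — reduce
  I8: { [B → g . g a] }  — shift
  I9: { [B → g g . a] }  — shift
  I10: { [B → . C d Y], [B → . C], [B → . g g a], [B → C d . Y], [C → . B d], [Y → . C a], [Y → . g g C] }  — shift
  I11: { [B → C d Y .] }  — reduce
  I12: { [Y → C a .] }  — reduce
  I13: { [C → B d .] }  — reduce

Conflict in state I2:
  Shift-reduce conflict between [B → C .] and [B → C . d Y]
So the grammar is NOT LR(0).

Answer: No. Shift-reduce conflict between [B → C .] and [B → C . d Y]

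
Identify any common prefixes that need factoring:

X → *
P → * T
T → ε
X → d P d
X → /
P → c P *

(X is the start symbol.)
Left-factoring is needed when two productions for the same non-terminal
share a common prefix on the right-hand side.

Productions for X:
  X → *
  X → d P d
  X → /
Productions for P:
  P → * T
  P → c P *

No common prefixes found.

Answer: No, left-factoring is not needed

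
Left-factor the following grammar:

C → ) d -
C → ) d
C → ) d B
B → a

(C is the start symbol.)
Left-factoring transforms A → αβ₁ | αβ₂ into A → αA' and A' → β₁ | β₂
(α is the longest common prefix among the alternatives). Repeat until
no nonterminal has two alternatives with a common prefix.

Round 1: C has alternatives sharing prefix ') d'. Introduce C': C → ) d C'
  Add: C' → -
  Add: C' → ε
  Add: C' → B

No remaining common prefixes — done.

Resulting grammar:
C → ) d C'
C' → -
C' → ε
C' → B
B → a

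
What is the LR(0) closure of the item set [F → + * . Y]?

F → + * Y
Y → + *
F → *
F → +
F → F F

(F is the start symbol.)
To compute CLOSURE, for each item [A → α.Bβ] where B is a non-terminal, add [B → .γ] for all productions B → γ; repeat for the newly added items until nothing changes.

Start with: [F → + * . Y]
  [F → + * . Y] has the dot before Y: add [Y → . + *]
No further items can be added.

CLOSURE = { [F → + * . Y], [Y → . + *] }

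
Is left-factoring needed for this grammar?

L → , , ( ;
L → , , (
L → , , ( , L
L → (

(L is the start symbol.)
Left-factoring is needed when two productions for the same non-terminal
share a common prefix on the right-hand side.

Productions for L:
  L → , , ( ;
  L → , , (
  L → , , ( , L
  L → (

Found common prefix ', , (' in productions for L

Answer: Yes, L has productions with common prefix ', , ('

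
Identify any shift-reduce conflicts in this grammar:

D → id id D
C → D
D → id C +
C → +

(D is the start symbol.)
A shift-reduce conflict occurs when an LR(0) state has both:
  - a complete (reduce) item [A → α .] (dot at the end), and
  - a shift item [B → β . c γ] (dot before a terminal).

Augment with D' → D and build the canonical LR(0) collection (I0 = CLOSURE({[D' → . D]}), then GOTO on every symbol after a dot until no new states appear). It has 9 states:
  I0: { [D → . id C +], [D → . id id D], [D' → . D] }  — shift
  I1: { [D' → D .] }  — accept
  I2: { [C → . +], [C → . D], [D → . id C +], [D → . id id D], [D → id . C +], [D → id . id D] }  — shift
  I3: { [C → + .] }  — reduce
  I4: { [D → id C . +] }  — shift
  I5: { [C → D .] }  — reduce
  I6: { [C → . +], [C → . D], [D → . id C +], [D → . id id D], [D → id . C +], [D → id . id D], [D → id id . D] }  — shift
  I7: { [C → D .], [D → id id D .] }  — 2 reduces
  I8: { [D → id C + .] }  — reduce

No state contains both a complete item and a shift item.

Answer: No shift-reduce conflicts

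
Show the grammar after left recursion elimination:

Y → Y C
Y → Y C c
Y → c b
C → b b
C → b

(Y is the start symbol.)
Y is directly left-recursive. The standard transformation for
  A → A α₁ | ... | A α_m | β₁ | ... | β_n
is
  A  → β₁ A' | ... | β_n A'
  A' → α₁ A' | ... | α_m A' | ε

Y → c b becomes Y → c b Y'
Y → Y C becomes Y' → C Y'
Y → Y C c becomes Y' → C c Y'
Add Y' → ε

Productions for other non-terminals are unchanged:
  C → b b
  C → b

Resulting grammar:
Y → c b Y'
Y' → C Y'
Y' → C c Y'
Y' → ε
C → b b
C → b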